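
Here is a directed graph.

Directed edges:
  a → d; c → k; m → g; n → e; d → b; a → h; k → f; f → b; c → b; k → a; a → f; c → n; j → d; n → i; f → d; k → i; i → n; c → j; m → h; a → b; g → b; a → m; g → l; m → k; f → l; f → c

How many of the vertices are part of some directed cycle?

A vertex is on a directed cycle iff it belongs to a strongly connected component of size ≥ 2 (or has a self-loop).
The vertices on cycles are {a, c, f, i, k, m, n} — 7 in total.

7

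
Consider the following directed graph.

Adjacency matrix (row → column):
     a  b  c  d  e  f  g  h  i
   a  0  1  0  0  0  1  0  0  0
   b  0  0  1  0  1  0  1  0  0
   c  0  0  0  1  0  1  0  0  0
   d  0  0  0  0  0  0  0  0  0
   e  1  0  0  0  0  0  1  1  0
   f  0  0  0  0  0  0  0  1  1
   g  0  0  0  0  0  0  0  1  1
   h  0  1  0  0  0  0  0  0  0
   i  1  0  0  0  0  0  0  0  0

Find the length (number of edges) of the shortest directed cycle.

For each vertex v, BFS finds the shortest path from v back to v.
The shortest such closed walk is b → e → h → b, length 3.

3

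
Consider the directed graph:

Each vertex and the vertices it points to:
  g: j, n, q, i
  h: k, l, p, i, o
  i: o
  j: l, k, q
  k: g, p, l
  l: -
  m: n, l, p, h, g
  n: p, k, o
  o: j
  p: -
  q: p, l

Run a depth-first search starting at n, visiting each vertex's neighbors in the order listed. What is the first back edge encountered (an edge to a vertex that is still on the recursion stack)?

j->k

DFS from n (visiting each vertex's neighbors in the order listed); mark gray on enter, black on exit:
n gray
  p gray
  p black
  k gray
    g gray
      j gray
        l gray
        l black
        j→k: k is gray → back edge
First back edge: j → k.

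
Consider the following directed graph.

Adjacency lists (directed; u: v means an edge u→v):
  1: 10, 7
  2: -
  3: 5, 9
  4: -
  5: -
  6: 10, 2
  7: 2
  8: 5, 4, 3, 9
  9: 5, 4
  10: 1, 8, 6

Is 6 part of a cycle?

Yes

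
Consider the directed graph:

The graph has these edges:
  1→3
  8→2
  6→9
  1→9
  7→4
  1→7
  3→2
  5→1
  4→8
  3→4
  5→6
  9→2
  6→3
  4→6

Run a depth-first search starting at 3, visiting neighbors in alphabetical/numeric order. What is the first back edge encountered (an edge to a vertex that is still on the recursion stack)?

6→3

DFS from 3 (visiting neighbors in alphabetical/numeric order); mark gray on enter, black on exit:
3 gray
  2 gray
  2 black
  4 gray
    6 gray
      6→3: 3 is gray → back edge
First back edge: 6 → 3.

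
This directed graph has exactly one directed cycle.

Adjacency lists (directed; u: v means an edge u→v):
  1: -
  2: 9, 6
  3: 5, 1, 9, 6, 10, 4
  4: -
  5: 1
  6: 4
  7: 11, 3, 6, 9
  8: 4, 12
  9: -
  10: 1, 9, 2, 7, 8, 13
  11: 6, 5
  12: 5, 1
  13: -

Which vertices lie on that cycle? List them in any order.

3, 7, 10

DFS with gray/black marking from 10:
10 gray
  1 gray
  1 black
  9 gray
  9 black
  2 gray
    2→9: 9 black — skip
    6 gray
      4 gray
      4 black
    6 black
  2 black
  7 gray
    11 gray
      11→6: 6 black — skip
      5 gray
        5→1: 1 black — skip
      5 black
    11 black
    3 gray
      3→5: 5 black — skip
      3→1: 1 black — skip
      3→9: 9 black — skip
      3→6: 6 black — skip
      3→10: 10 is gray → back edge
Back edge closes the cycle 10 → 7 → 3 → 10; its vertices are {3, 7, 10}.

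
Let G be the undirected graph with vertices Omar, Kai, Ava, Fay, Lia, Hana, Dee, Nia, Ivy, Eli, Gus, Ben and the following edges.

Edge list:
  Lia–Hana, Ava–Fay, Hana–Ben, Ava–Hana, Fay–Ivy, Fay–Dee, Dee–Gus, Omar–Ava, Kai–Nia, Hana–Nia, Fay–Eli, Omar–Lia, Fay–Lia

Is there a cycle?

DFS, tracking each vertex's parent; an edge to a visited non-parent vertex closes a cycle.
Start from Ivy:
visit Ivy (parent –)
  visit Fay (parent Ivy)
    visit Dee (parent Fay)
      visit Gus (parent Dee)
        Gus–Dee: parent, skip
      Dee–Fay: parent, skip
    Fay–Ivy: parent, skip
    visit Lia (parent Fay)
      visit Hana (parent Lia)
        Hana–Lia: parent, skip
        visit Nia (parent Hana)
          visit Kai (parent Nia)
            Kai–Nia: parent, skip
          Nia–Hana: parent, skip
        visit Ben (parent Hana)
          Ben–Hana: parent, skip
        visit Ava (parent Hana)
          visit Omar (parent Ava)
            Omar–Lia: Lia visited and ≠ parent → cycle
Cycle: Lia – Hana – Ava – Omar – Lia.

Yes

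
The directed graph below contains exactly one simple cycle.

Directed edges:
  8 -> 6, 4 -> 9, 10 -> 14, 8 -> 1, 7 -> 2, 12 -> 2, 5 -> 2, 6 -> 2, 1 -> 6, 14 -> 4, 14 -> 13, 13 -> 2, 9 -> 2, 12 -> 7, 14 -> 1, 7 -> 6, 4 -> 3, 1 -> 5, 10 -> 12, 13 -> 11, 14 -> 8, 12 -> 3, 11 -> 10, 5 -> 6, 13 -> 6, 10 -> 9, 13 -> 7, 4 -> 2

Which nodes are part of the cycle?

10, 11, 13, 14

DFS with gray/black marking from 10:
10 gray
  9 gray
    2 gray
    2 black
  9 black
  14 gray
    4 gray
      4→2: 2 black — skip
      3 gray
      3 black
      4→9: 9 black — skip
    4 black
    8 gray
      6 gray
        6→2: 2 black — skip
      6 black
      1 gray
        1→6: 6 black — skip
        5 gray
          5→2: 2 black — skip
          5→6: 6 black — skip
        5 black
      1 black
    8 black
    13 gray
      13→2: 2 black — skip
      11 gray
        11→10: 10 is gray → back edge
Back edge closes the cycle 10 → 14 → 13 → 11 → 10; its vertices are {10, 11, 13, 14}.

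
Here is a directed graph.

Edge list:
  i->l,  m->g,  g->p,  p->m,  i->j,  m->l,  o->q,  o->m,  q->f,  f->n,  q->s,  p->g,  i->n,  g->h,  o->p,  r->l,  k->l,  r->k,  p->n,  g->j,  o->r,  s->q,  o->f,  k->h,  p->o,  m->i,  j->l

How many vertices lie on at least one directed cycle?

6

A vertex is on a directed cycle iff it belongs to a strongly connected component of size ≥ 2 (or has a self-loop).
The vertices on cycles are {g, m, o, p, q, s} — 6 in total.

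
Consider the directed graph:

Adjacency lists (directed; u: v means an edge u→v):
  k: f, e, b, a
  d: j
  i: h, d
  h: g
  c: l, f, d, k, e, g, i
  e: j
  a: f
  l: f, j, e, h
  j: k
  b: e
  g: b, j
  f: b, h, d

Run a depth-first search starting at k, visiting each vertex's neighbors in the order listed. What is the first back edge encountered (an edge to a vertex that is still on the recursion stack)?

j→k

DFS from k (visiting each vertex's neighbors in the order listed); mark gray on enter, black on exit:
k gray
  f gray
    b gray
      e gray
        j gray
          j→k: k is gray → back edge
First back edge: j → k.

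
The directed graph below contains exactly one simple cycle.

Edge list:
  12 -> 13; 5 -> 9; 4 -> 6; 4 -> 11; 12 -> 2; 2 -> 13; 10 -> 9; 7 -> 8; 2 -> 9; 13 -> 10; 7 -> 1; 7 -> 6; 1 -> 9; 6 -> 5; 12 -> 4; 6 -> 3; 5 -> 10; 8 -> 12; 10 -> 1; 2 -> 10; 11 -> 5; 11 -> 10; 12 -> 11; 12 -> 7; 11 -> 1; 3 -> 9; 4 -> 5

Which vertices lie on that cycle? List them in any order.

DFS with gray/black marking from 12:
12 gray
  11 gray
    5 gray
      9 gray
      9 black
      10 gray
        1 gray
          1→9: 9 black — skip
        1 black
        10→9: 9 black — skip
      10 black
    5 black
    11→10: 10 black — skip
    11→1: 1 black — skip
  11 black
  13 gray
    13→10: 10 black — skip
  13 black
  7 gray
    6 gray
      3 gray
        3→9: 9 black — skip
      3 black
      6→5: 5 black — skip
    6 black
    7→1: 1 black — skip
    8 gray
      8→12: 12 is gray → back edge
Back edge closes the cycle 12 → 7 → 8 → 12; its vertices are {7, 8, 12}.

7, 8, 12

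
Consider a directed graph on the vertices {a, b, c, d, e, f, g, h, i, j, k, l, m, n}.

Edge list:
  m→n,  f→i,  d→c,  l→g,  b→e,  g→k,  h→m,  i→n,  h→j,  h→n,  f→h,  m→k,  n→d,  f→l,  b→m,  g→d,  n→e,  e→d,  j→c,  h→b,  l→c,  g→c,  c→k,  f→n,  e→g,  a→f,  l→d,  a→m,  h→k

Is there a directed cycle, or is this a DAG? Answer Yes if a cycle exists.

DFS with white/gray/black marking, starting from d:
d gray
  c gray
    k gray
    k black
  c black
d black
a gray
  f gray
    n gray
      e gray
        e→d: d black — skip
        g gray
          g→d: d black — skip
          g→c: c black — skip
          g→k: k black — skip
        g black
      e black
      n→d: d black — skip
    n black
    h gray
      b gray
        b→e: e black — skip
        m gray
          m→k: k black — skip
          m→n: n black — skip
        m black
      b black
      h→n: n black — skip
      h→k: k black — skip
      h→m: m black — skip
      j gray
        j→c: c black — skip
      j black
    h black
    l gray
      l→g: g black — skip
      l→d: d black — skip
      l→c: c black — skip
    l black
    i gray
      i→n: n black — skip
    i black
  f black
  a→m: m black — skip
a black
Every edge goes to a white or black vertex — no back edge, so the graph is acyclic.

No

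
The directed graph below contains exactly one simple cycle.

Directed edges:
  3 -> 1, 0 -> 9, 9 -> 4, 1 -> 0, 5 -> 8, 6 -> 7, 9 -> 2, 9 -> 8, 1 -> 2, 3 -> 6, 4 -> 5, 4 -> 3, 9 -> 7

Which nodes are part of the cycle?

0, 1, 3, 4, 9

DFS with gray/black marking from 9:
9 gray
  8 gray
  8 black
  2 gray
  2 black
  7 gray
  7 black
  4 gray
    3 gray
      6 gray
        6→7: 7 black — skip
      6 black
      1 gray
        1→2: 2 black — skip
        0 gray
          0→9: 9 is gray → back edge
Back edge closes the cycle 9 → 4 → 3 → 1 → 0 → 9; its vertices are {0, 1, 3, 4, 9}.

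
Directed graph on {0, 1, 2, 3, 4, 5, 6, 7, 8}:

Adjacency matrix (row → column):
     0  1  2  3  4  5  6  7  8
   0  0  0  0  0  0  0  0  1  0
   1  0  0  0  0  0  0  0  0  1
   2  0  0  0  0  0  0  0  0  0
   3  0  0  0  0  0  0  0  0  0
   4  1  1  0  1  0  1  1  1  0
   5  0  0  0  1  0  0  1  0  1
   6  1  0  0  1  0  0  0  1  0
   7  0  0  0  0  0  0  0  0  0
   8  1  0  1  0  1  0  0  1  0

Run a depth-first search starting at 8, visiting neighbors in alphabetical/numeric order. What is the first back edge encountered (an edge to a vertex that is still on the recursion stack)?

1→8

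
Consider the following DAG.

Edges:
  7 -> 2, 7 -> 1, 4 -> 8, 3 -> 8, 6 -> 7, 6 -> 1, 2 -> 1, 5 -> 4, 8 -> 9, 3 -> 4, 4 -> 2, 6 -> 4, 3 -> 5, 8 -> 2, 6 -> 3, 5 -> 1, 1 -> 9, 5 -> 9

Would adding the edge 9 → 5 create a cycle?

Adding 9→5 creates a cycle iff 5 can already reach 9.
Path from 5: 5 → 9.
So 5 → … → 9 → 5 is a cycle.

Yes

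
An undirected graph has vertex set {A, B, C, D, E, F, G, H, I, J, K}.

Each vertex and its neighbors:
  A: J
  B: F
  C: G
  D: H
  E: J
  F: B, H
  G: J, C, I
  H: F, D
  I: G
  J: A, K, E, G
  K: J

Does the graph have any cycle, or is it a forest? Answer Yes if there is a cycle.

No

DFS, tracking each vertex's parent; an edge to a visited non-parent vertex closes a cycle.
Start from H:
visit H (parent –)
  visit F (parent H)
    visit B (parent F)
      B–F: parent, skip
    F–H: parent, skip
  visit D (parent H)
    D–H: parent, skip
visit A (parent –)
  visit J (parent A)
    J–A: parent, skip
    visit K (parent J)
      K–J: parent, skip
    visit E (parent J)
      E–J: parent, skip
    visit G (parent J)
      G–J: parent, skip
      visit C (parent G)
        C–G: parent, skip
      visit I (parent G)
        I–G: parent, skip
No non-parent visited neighbor found — the graph is a forest.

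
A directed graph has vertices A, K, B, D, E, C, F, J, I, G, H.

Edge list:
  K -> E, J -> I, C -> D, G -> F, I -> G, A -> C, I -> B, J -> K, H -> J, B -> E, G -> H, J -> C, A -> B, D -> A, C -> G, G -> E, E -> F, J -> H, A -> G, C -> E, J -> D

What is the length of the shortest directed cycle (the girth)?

2

For each vertex v, BFS finds the shortest path from v back to v.
The shortest such closed walk is J → H → J, length 2.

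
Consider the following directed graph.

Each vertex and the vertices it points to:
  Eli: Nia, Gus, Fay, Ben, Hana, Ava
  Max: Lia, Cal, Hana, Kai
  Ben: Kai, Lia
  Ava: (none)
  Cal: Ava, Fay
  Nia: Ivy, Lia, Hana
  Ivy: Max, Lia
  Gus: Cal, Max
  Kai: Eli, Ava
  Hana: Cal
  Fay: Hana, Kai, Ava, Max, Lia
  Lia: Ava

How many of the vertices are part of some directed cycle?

A vertex is on a directed cycle iff it belongs to a strongly connected component of size ≥ 2 (or has a self-loop).
The vertices on cycles are {Ben, Cal, Eli, Fay, Gus, Ivy, Kai, Max, Nia, Hana} — 10 in total.

10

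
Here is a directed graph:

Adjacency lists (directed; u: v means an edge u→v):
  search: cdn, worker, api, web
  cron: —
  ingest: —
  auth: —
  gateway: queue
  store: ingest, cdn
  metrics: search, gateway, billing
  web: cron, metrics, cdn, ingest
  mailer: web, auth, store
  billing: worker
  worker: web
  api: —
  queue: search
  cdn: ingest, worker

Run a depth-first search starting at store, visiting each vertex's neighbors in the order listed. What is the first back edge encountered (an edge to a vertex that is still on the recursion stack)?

search→cdn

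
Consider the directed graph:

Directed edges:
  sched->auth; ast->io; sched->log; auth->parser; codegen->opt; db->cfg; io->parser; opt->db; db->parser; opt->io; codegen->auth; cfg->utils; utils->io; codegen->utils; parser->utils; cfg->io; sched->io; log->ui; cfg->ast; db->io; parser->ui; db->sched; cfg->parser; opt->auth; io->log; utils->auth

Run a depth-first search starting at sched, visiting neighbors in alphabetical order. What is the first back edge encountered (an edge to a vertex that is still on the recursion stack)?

utils→auth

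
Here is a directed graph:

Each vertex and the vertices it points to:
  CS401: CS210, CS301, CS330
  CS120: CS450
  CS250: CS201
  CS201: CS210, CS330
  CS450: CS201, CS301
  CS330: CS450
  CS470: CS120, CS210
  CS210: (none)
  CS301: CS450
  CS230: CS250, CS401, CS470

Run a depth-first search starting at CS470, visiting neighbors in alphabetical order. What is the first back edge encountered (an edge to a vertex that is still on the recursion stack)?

CS330->CS450

DFS from CS470 (visiting neighbors in alphabetical order); mark gray on enter, black on exit:
CS470 gray
  CS120 gray
    CS450 gray
      CS201 gray
        CS210 gray
        CS210 black
        CS330 gray
          CS330→CS450: CS450 is gray → back edge
First back edge: CS330 → CS450.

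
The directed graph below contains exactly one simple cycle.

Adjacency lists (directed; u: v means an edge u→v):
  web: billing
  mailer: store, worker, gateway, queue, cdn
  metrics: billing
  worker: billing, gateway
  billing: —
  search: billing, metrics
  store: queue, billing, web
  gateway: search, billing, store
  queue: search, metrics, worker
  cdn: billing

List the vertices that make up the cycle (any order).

queue, store, worker, gateway

DFS with gray/black marking from gateway:
gateway gray
  search gray
    billing gray
    billing black
    metrics gray
      metrics→billing: billing black — skip
    metrics black
  search black
  gateway→billing: billing black — skip
  store gray
    queue gray
      queue→search: search black — skip
      queue→metrics: metrics black — skip
      worker gray
        worker→billing: billing black — skip
        worker→gateway: gateway is gray → back edge
Back edge closes the cycle gateway → store → queue → worker → gateway; its vertices are {queue, store, worker, gateway}.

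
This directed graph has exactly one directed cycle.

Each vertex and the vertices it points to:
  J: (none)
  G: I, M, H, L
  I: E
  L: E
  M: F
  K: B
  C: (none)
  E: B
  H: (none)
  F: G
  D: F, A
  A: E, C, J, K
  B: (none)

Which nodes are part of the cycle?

F, G, M

DFS with gray/black marking from F:
F gray
  G gray
    I gray
      E gray
        B gray
        B black
      E black
    I black
    M gray
      M→F: F is gray → back edge
Back edge closes the cycle F → G → M → F; its vertices are {F, G, M}.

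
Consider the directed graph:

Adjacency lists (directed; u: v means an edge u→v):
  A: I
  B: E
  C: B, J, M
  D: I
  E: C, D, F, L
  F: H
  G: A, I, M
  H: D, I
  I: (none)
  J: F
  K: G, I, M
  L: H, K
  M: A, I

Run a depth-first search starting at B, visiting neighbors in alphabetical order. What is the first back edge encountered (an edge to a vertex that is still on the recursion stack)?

C→B

DFS from B (visiting neighbors in alphabetical order); mark gray on enter, black on exit:
B gray
  E gray
    C gray
      C→B: B is gray → back edge
First back edge: C → B.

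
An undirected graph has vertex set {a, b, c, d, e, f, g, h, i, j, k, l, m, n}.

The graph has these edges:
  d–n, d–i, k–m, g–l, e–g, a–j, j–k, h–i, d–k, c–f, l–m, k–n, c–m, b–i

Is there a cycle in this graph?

DFS, tracking each vertex's parent; an edge to a visited non-parent vertex closes a cycle.
Start from k:
visit k (parent –)
  visit m (parent k)
    visit c (parent m)
      c–m: parent, skip
      visit f (parent c)
        f–c: parent, skip
    visit l (parent m)
      visit g (parent l)
        visit e (parent g)
          e–g: parent, skip
        g–l: parent, skip
      l–m: parent, skip
    m–k: parent, skip
  visit j (parent k)
    visit a (parent j)
      a–j: parent, skip
    j–k: parent, skip
  visit d (parent k)
    d–k: parent, skip
    visit i (parent d)
      i–d: parent, skip
      visit h (parent i)
        h–i: parent, skip
      visit b (parent i)
        b–i: parent, skip
    visit n (parent d)
      n–d: parent, skip
      n–k: k visited and ≠ parent → cycle
Cycle: k – d – n – k.

Yes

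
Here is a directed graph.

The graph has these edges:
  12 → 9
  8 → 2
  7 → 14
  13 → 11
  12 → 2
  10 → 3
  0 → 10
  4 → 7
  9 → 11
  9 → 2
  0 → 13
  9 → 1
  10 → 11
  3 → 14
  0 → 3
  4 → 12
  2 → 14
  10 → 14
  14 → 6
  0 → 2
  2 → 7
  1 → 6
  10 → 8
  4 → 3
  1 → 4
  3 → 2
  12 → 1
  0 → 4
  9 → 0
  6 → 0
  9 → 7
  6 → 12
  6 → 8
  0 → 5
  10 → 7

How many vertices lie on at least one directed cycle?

12

A vertex is on a directed cycle iff it belongs to a strongly connected component of size ≥ 2 (or has a self-loop).
The vertices on cycles are {0, 1, 2, 3, 4, 6, 7, 8, 9, 10, 12, 14} — 12 in total.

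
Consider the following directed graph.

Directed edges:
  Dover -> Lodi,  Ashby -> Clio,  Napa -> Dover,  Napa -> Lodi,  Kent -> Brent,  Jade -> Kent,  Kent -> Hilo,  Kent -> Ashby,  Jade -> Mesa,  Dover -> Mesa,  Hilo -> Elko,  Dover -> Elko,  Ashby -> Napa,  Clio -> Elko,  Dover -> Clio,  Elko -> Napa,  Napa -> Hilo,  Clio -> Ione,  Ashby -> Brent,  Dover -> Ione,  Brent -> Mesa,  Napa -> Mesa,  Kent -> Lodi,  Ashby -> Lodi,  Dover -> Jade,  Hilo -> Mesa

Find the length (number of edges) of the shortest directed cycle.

For each vertex v, BFS finds the shortest path from v back to v.
The shortest such closed walk is Napa → Hilo → Elko → Napa, length 3.

3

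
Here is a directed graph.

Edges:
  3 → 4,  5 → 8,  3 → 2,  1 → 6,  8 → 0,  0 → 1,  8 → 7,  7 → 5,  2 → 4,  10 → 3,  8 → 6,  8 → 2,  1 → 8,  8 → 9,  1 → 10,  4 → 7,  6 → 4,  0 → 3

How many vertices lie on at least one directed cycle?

A vertex is on a directed cycle iff it belongs to a strongly connected component of size ≥ 2 (or has a self-loop).
The vertices on cycles are {0, 1, 2, 3, 4, 5, 6, 7, 8, 10} — 10 in total.

10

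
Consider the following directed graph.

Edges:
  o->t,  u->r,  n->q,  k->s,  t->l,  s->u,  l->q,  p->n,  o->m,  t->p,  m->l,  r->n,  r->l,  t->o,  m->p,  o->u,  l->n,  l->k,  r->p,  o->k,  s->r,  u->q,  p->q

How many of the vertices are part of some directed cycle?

7

A vertex is on a directed cycle iff it belongs to a strongly connected component of size ≥ 2 (or has a self-loop).
The vertices on cycles are {k, l, o, r, s, t, u} — 7 in total.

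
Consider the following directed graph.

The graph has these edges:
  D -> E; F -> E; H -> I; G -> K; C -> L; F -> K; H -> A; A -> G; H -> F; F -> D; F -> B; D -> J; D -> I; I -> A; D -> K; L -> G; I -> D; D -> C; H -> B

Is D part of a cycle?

Yes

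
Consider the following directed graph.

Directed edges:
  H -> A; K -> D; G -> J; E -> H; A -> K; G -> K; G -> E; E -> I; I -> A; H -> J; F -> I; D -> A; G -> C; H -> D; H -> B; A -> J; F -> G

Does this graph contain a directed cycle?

DFS with white/gray/black marking, starting from G:
G gray
  E gray
    I gray
      A gray
        K gray
          D gray
            D→A: A is gray → back edge
Back edge found, so a cycle exists: A → K → D → A.

Yes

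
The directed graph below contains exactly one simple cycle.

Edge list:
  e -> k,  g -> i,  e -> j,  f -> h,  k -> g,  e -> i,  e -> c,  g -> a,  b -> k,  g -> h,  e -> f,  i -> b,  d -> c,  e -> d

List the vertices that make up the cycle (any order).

b, g, i, k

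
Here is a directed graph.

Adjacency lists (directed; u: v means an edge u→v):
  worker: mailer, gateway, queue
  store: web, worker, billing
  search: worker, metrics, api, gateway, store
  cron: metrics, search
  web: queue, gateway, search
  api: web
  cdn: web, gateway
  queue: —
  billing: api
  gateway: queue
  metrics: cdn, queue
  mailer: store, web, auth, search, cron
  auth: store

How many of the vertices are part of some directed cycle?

A vertex is on a directed cycle iff it belongs to a strongly connected component of size ≥ 2 (or has a self-loop).
The vertices on cycles are {api, cdn, web, auth, cron, store, mailer, search, worker, billing, metrics} — 11 in total.

11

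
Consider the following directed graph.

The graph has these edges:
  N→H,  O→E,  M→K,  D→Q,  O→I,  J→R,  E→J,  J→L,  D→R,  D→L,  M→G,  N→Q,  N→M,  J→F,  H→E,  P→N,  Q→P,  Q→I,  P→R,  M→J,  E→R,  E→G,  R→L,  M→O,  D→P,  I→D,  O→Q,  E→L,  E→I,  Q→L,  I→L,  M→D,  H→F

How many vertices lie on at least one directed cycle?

A vertex is on a directed cycle iff it belongs to a strongly connected component of size ≥ 2 (or has a self-loop).
The vertices on cycles are {D, E, H, I, M, N, O, P, Q} — 9 in total.

9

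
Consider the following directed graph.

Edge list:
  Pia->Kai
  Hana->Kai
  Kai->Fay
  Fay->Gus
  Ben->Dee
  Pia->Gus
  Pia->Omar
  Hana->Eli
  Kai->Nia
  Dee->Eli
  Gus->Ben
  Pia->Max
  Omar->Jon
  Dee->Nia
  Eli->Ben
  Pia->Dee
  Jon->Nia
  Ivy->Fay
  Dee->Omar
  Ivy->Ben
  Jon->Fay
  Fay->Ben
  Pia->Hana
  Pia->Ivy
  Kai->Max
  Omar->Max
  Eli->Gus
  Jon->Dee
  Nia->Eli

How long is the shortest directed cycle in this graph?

For each vertex v, BFS finds the shortest path from v back to v.
The shortest such closed walk is Omar → Jon → Dee → Omar, length 3.

3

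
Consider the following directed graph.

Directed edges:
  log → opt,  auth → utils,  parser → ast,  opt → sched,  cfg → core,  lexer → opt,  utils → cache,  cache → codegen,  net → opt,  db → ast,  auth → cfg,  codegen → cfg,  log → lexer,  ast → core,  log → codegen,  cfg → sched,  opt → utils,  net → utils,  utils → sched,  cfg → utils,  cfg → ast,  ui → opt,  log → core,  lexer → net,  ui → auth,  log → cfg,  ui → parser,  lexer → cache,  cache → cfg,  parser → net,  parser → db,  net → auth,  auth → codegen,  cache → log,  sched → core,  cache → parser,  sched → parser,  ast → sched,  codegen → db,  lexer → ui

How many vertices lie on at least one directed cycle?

A vertex is on a directed cycle iff it belongs to a strongly connected component of size ≥ 2 (or has a self-loop).
The vertices on cycles are {db, ui, ast, cfg, log, net, opt, auth, cache, lexer, sched, utils, parser, codegen} — 14 in total.

14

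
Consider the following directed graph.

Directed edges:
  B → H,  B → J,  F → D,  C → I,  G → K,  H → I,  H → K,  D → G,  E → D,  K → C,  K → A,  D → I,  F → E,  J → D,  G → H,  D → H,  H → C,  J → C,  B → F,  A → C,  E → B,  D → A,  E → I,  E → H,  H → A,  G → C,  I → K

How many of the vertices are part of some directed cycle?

A vertex is on a directed cycle iff it belongs to a strongly connected component of size ≥ 2 (or has a self-loop).
The vertices on cycles are {A, B, C, E, F, I, K} — 7 in total.

7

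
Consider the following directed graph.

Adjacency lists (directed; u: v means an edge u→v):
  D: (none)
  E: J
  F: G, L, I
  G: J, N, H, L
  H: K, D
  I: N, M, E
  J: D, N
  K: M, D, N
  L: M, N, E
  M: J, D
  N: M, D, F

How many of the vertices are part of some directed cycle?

A vertex is on a directed cycle iff it belongs to a strongly connected component of size ≥ 2 (or has a self-loop).
The vertices on cycles are {E, F, G, H, I, J, K, L, M, N} — 10 in total.

10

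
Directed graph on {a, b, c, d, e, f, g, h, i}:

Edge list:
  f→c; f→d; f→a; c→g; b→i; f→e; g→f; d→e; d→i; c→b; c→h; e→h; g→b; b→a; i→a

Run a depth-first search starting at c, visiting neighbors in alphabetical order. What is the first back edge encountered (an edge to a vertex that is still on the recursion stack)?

f→c

DFS from c (visiting neighbors in alphabetical order); mark gray on enter, black on exit:
c gray
  b gray
    a gray
    a black
    i gray
      i→a: a black — skip
    i black
  b black
  g gray
    g→b: b black — skip
    f gray
      f→a: a black — skip
      f→c: c is gray → back edge
First back edge: f → c.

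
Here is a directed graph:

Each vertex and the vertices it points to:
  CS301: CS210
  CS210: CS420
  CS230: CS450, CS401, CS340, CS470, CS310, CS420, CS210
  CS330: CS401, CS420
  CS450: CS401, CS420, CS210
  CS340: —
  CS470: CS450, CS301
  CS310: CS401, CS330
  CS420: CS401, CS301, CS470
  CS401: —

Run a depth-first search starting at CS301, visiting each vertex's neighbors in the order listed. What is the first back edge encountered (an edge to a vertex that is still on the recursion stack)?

DFS from CS301 (visiting each vertex's neighbors in the order listed); mark gray on enter, black on exit:
CS301 gray
  CS210 gray
    CS420 gray
      CS401 gray
      CS401 black
      CS420→CS301: CS301 is gray → back edge
First back edge: CS420 → CS301.

CS420→CS301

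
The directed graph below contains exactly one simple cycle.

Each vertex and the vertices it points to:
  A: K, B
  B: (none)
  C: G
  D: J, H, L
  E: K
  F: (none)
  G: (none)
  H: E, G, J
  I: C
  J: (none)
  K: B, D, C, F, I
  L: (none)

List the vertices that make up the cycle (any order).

D, E, H, K

DFS with gray/black marking from K:
K gray
  B gray
  B black
  D gray
    J gray
    J black
    H gray
      E gray
        E→K: K is gray → back edge
Back edge closes the cycle K → D → H → E → K; its vertices are {D, E, H, K}.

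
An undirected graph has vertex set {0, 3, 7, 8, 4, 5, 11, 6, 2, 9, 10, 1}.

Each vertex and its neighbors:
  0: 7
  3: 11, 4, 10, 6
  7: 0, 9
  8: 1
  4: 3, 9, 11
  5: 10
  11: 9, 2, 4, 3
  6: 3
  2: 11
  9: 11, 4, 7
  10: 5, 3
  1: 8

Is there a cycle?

DFS, tracking each vertex's parent; an edge to a visited non-parent vertex closes a cycle.
Start from 2:
visit 2 (parent –)
  visit 11 (parent 2)
    visit 9 (parent 11)
      9–11: parent, skip
      visit 4 (parent 9)
        visit 3 (parent 4)
          3–11: 11 visited and ≠ parent → cycle
Cycle: 11 – 9 – 4 – 3 – 11.

Yes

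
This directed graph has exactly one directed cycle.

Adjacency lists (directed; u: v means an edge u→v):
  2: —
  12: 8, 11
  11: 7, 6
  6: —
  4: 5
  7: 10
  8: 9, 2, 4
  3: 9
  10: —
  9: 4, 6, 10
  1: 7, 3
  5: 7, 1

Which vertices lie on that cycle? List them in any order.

1, 3, 4, 5, 9

DFS with gray/black marking from 4:
4 gray
  5 gray
    7 gray
      10 gray
      10 black
    7 black
    1 gray
      1→7: 7 black — skip
      3 gray
        9 gray
          9→4: 4 is gray → back edge
Back edge closes the cycle 4 → 5 → 1 → 3 → 9 → 4; its vertices are {1, 3, 4, 5, 9}.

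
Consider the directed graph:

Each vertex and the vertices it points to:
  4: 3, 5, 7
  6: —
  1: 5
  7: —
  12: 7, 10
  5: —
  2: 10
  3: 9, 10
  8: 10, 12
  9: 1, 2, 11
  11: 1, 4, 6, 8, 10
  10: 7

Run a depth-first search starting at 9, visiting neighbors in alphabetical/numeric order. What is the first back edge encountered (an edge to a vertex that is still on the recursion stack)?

3→9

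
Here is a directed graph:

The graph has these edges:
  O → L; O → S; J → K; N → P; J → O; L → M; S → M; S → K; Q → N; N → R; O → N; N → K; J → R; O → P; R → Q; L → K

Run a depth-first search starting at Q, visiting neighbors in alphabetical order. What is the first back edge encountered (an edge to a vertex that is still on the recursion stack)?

R→Q

DFS from Q (visiting neighbors in alphabetical order); mark gray on enter, black on exit:
Q gray
  N gray
    K gray
    K black
    P gray
    P black
    R gray
      R→Q: Q is gray → back edge
First back edge: R → Q.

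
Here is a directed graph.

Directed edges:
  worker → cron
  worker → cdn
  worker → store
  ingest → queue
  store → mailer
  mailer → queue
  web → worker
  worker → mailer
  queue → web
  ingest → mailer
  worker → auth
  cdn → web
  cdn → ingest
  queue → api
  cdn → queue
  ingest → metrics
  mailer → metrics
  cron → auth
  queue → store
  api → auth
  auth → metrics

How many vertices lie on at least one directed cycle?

7

A vertex is on a directed cycle iff it belongs to a strongly connected component of size ≥ 2 (or has a self-loop).
The vertices on cycles are {cdn, web, queue, store, ingest, mailer, worker} — 7 in total.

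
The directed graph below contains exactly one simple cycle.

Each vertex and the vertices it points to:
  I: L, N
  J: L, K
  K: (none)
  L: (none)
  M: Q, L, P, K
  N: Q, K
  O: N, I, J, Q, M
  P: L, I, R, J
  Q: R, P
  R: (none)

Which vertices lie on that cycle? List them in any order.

DFS with gray/black marking from N:
N gray
  Q gray
    R gray
    R black
    P gray
      L gray
      L black
      I gray
        I→L: L black — skip
        I→N: N is gray → back edge
Back edge closes the cycle N → Q → P → I → N; its vertices are {I, N, P, Q}.

I, N, P, Q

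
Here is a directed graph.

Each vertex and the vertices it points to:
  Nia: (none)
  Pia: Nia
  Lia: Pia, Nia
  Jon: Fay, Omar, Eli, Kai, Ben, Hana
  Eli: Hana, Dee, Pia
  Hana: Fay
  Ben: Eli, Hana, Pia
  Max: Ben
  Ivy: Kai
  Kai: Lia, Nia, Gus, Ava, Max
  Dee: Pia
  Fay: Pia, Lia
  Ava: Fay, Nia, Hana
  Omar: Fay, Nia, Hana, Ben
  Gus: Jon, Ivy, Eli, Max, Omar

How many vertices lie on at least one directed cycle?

4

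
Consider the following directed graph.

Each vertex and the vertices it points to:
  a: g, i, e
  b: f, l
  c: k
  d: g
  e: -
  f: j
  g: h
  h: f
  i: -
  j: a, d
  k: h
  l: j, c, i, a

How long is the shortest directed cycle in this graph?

For each vertex v, BFS finds the shortest path from v back to v.
The shortest such closed walk is j → d → g → h → f → j, length 5.

5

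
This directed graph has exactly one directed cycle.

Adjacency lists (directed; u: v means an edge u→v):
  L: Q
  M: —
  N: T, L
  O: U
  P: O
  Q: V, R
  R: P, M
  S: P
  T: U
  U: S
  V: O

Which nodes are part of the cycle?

O, P, S, U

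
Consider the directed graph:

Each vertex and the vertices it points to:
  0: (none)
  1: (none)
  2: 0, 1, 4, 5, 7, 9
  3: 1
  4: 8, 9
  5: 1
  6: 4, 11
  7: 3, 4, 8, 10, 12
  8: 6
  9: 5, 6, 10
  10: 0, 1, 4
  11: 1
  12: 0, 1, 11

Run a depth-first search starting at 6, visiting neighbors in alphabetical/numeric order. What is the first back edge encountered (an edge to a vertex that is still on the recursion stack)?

8->6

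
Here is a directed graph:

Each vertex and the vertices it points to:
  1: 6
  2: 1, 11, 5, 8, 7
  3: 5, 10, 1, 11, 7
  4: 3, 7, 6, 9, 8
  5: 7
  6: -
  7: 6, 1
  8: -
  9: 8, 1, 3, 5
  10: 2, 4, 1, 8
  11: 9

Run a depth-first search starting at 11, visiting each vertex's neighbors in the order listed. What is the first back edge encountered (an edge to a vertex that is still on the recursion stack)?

DFS from 11 (visiting each vertex's neighbors in the order listed); mark gray on enter, black on exit:
11 gray
  9 gray
    8 gray
    8 black
    1 gray
      6 gray
      6 black
    1 black
    3 gray
      5 gray
        7 gray
          7→6: 6 black — skip
          7→1: 1 black — skip
        7 black
      5 black
      10 gray
        2 gray
          2→1: 1 black — skip
          2→11: 11 is gray → back edge
First back edge: 2 → 11.

2->11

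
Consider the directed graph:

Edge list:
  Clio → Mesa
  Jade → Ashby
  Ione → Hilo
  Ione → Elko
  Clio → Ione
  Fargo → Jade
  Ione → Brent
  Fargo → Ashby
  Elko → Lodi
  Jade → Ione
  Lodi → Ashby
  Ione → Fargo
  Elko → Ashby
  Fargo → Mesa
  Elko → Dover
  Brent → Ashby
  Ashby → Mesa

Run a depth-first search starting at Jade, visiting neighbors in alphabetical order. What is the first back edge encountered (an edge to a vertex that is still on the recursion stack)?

Fargo->Jade

DFS from Jade (visiting neighbors in alphabetical order); mark gray on enter, black on exit:
Jade gray
  Ashby gray
    Mesa gray
    Mesa black
  Ashby black
  Ione gray
    Brent gray
      Brent→Ashby: Ashby black — skip
    Brent black
    Elko gray
      Elko→Ashby: Ashby black — skip
      Dover gray
      Dover black
      Lodi gray
        Lodi→Ashby: Ashby black — skip
      Lodi black
    Elko black
    Fargo gray
      Fargo→Ashby: Ashby black — skip
      Fargo→Jade: Jade is gray → back edge
First back edge: Fargo → Jade.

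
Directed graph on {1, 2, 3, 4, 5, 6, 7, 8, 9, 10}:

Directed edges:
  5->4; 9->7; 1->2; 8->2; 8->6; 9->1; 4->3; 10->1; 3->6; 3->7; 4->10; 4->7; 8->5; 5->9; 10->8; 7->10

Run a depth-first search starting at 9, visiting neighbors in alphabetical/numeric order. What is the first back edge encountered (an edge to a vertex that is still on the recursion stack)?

3->7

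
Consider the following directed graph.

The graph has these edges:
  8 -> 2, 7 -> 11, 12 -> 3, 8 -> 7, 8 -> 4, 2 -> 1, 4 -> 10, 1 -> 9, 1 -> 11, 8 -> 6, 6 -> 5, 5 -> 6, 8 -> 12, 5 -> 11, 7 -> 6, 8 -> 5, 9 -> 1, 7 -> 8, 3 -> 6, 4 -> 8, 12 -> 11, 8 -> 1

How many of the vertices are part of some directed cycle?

A vertex is on a directed cycle iff it belongs to a strongly connected component of size ≥ 2 (or has a self-loop).
The vertices on cycles are {1, 4, 5, 6, 7, 8, 9} — 7 in total.

7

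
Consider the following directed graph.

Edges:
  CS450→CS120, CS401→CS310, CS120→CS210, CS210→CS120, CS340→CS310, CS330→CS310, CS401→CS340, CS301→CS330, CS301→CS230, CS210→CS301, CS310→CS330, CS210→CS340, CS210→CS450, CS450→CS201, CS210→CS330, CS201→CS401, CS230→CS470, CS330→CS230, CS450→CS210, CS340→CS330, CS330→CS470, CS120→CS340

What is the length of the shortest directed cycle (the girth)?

2

For each vertex v, BFS finds the shortest path from v back to v.
The shortest such closed walk is CS210 → CS450 → CS210, length 2.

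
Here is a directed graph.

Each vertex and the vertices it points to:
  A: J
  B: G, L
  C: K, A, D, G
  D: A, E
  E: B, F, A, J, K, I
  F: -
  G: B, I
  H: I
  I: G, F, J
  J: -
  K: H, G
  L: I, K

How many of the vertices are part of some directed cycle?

A vertex is on a directed cycle iff it belongs to a strongly connected component of size ≥ 2 (or has a self-loop).
The vertices on cycles are {B, G, H, I, K, L} — 6 in total.

6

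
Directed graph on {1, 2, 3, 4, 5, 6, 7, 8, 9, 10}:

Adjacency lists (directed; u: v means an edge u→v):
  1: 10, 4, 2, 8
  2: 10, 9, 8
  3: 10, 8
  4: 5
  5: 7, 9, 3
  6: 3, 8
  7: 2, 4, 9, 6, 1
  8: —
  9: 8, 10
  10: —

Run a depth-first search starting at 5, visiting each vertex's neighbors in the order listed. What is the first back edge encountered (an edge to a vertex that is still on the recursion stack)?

DFS from 5 (visiting each vertex's neighbors in the order listed); mark gray on enter, black on exit:
5 gray
  7 gray
    2 gray
      10 gray
      10 black
      9 gray
        8 gray
        8 black
        9→10: 10 black — skip
      9 black
      2→8: 8 black — skip
    2 black
    4 gray
      4→5: 5 is gray → back edge
First back edge: 4 → 5.

4→5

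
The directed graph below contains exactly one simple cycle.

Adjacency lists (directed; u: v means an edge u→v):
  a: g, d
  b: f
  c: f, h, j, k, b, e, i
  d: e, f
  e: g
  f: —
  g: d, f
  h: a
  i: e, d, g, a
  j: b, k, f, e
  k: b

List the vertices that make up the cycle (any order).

d, e, g

DFS with gray/black marking from e:
e gray
  g gray
    d gray
      d→e: e is gray → back edge
Back edge closes the cycle e → g → d → e; its vertices are {d, e, g}.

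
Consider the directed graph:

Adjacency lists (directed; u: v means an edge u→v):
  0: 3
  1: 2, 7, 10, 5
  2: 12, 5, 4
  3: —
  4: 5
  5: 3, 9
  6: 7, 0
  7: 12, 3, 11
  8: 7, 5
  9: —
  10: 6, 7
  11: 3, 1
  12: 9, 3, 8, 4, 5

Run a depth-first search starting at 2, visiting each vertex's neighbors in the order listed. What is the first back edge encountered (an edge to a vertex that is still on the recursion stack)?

DFS from 2 (visiting each vertex's neighbors in the order listed); mark gray on enter, black on exit:
2 gray
  12 gray
    9 gray
    9 black
    3 gray
    3 black
    8 gray
      7 gray
        7→12: 12 is gray → back edge
First back edge: 7 → 12.

7→12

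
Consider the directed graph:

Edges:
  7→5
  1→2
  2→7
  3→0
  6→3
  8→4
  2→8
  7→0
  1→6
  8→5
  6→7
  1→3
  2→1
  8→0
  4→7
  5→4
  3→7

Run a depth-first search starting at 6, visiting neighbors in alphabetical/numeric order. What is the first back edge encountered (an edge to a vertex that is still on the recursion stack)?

DFS from 6 (visiting neighbors in alphabetical/numeric order); mark gray on enter, black on exit:
6 gray
  3 gray
    0 gray
    0 black
    7 gray
      7→0: 0 black — skip
      5 gray
        4 gray
          4→7: 7 is gray → back edge
First back edge: 4 → 7.

4→7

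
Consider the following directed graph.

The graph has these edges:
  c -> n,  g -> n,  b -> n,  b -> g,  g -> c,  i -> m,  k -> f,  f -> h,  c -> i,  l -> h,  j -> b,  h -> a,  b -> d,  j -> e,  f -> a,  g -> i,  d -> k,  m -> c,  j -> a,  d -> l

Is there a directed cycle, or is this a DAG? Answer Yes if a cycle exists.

Yes

DFS with white/gray/black marking, starting from k:
k gray
  f gray
    a gray
    a black
    h gray
      h→a: a black — skip
    h black
  f black
k black
b gray
  g gray
    c gray
      n gray
      n black
      i gray
        m gray
          m→c: c is gray → back edge
Back edge found, so a cycle exists: c → i → m → c.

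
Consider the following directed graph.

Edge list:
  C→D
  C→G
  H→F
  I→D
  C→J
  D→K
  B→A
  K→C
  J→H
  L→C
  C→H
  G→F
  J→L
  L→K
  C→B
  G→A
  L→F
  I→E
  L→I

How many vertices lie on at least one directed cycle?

6

A vertex is on a directed cycle iff it belongs to a strongly connected component of size ≥ 2 (or has a self-loop).
The vertices on cycles are {C, D, I, J, K, L} — 6 in total.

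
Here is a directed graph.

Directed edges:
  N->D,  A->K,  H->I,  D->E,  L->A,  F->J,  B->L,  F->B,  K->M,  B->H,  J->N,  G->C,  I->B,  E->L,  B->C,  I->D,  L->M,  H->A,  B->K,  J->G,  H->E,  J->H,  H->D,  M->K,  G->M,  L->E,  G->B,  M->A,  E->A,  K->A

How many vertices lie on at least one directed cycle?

8

A vertex is on a directed cycle iff it belongs to a strongly connected component of size ≥ 2 (or has a self-loop).
The vertices on cycles are {A, B, E, H, I, K, L, M} — 8 in total.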